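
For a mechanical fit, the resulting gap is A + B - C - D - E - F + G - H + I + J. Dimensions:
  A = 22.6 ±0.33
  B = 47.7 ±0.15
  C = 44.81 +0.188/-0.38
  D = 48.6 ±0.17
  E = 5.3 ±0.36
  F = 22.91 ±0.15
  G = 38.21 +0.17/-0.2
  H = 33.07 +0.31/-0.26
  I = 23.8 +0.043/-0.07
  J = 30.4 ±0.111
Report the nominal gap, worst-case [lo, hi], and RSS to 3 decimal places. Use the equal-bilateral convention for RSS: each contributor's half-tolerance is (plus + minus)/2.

Stack each dimension's contribution:
  +A: nom +22.600 → Σnom=22.600; wc +0.330/-0.330 → slack +0.330/-0.330; half-tol=0.330, Σhalf²=0.108900
  +B: nom +47.700 → Σnom=70.300; wc +0.150/-0.150 → slack +0.480/-0.480; half-tol=0.150, Σhalf²=0.131400
  -C: nom -44.810 → Σnom=25.490; wc +0.380/-0.188 → slack +0.860/-0.668; half-tol=0.284, Σhalf²=0.212056
  -D: nom -48.600 → Σnom=-23.110; wc +0.170/-0.170 → slack +1.030/-0.838; half-tol=0.170, Σhalf²=0.240956
  -E: nom -5.300 → Σnom=-28.410; wc +0.360/-0.360 → slack +1.390/-1.198; half-tol=0.360, Σhalf²=0.370556
  -F: nom -22.910 → Σnom=-51.320; wc +0.150/-0.150 → slack +1.540/-1.348; half-tol=0.150, Σhalf²=0.393056
  +G: nom +38.210 → Σnom=-13.110; wc +0.170/-0.200 → slack +1.710/-1.548; half-tol=0.185, Σhalf²=0.427281
  -H: nom -33.070 → Σnom=-46.180; wc +0.260/-0.310 → slack +1.970/-1.858; half-tol=0.285, Σhalf²=0.508506
  +I: nom +23.800 → Σnom=-22.380; wc +0.043/-0.070 → slack +2.013/-1.928; half-tol=0.057, Σhalf²=0.511698
  +J: nom +30.400 → Σnom=8.020; wc +0.111/-0.111 → slack +2.124/-2.039; half-tol=0.111, Σhalf²=0.524019
Nominal = 8.020. Worst-case = [8.020 - 2.039, 8.020 + 2.124] = [5.981, 10.144]. RSS = √0.524019 = 0.724.

nominal=8.020 wc=[5.981,10.144] rss=0.724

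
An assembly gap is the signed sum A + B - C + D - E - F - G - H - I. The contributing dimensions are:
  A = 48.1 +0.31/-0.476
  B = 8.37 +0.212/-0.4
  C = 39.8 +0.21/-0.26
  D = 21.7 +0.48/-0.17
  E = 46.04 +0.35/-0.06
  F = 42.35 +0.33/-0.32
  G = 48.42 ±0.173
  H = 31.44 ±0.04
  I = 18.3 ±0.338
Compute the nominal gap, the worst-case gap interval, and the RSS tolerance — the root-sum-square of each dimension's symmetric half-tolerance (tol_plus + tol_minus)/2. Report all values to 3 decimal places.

Stack each dimension's contribution:
  +A: nom +48.100 → Σnom=48.100; wc +0.310/-0.476 → slack +0.310/-0.476; half-tol=0.393, Σhalf²=0.154449
  +B: nom +8.370 → Σnom=56.470; wc +0.212/-0.400 → slack +0.522/-0.876; half-tol=0.306, Σhalf²=0.248085
  -C: nom -39.800 → Σnom=16.670; wc +0.260/-0.210 → slack +0.782/-1.086; half-tol=0.235, Σhalf²=0.303310
  +D: nom +21.700 → Σnom=38.370; wc +0.480/-0.170 → slack +1.262/-1.256; half-tol=0.325, Σhalf²=0.408935
  -E: nom -46.040 → Σnom=-7.670; wc +0.060/-0.350 → slack +1.322/-1.606; half-tol=0.205, Σhalf²=0.450960
  -F: nom -42.350 → Σnom=-50.020; wc +0.320/-0.330 → slack +1.642/-1.936; half-tol=0.325, Σhalf²=0.556585
  -G: nom -48.420 → Σnom=-98.440; wc +0.173/-0.173 → slack +1.815/-2.109; half-tol=0.173, Σhalf²=0.586514
  -H: nom -31.440 → Σnom=-129.880; wc +0.040/-0.040 → slack +1.855/-2.149; half-tol=0.040, Σhalf²=0.588114
  -I: nom -18.300 → Σnom=-148.180; wc +0.338/-0.338 → slack +2.193/-2.487; half-tol=0.338, Σhalf²=0.702358
Nominal = -148.180. Worst-case = [-148.180 - 2.487, -148.180 + 2.193] = [-150.667, -145.987]. RSS = √0.702358 = 0.838.

nominal=-148.180 wc=[-150.667,-145.987] rss=0.838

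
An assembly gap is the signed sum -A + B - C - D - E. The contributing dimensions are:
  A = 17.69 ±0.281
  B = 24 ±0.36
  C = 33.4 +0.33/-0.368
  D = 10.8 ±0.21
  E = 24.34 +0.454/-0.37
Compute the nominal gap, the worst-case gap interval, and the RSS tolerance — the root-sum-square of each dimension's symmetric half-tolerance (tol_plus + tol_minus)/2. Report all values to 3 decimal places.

nominal=-62.230 wc=[-63.865,-60.641] rss=0.738

Stack each dimension's contribution:
  -A: nom -17.690 → Σnom=-17.690; wc +0.281/-0.281 → slack +0.281/-0.281; half-tol=0.281, Σhalf²=0.078961
  +B: nom +24.000 → Σnom=6.310; wc +0.360/-0.360 → slack +0.641/-0.641; half-tol=0.360, Σhalf²=0.208561
  -C: nom -33.400 → Σnom=-27.090; wc +0.368/-0.330 → slack +1.009/-0.971; half-tol=0.349, Σhalf²=0.330362
  -D: nom -10.800 → Σnom=-37.890; wc +0.210/-0.210 → slack +1.219/-1.181; half-tol=0.210, Σhalf²=0.374462
  -E: nom -24.340 → Σnom=-62.230; wc +0.370/-0.454 → slack +1.589/-1.635; half-tol=0.412, Σhalf²=0.544206
Nominal = -62.230. Worst-case = [-62.230 - 1.635, -62.230 + 1.589] = [-63.865, -60.641]. RSS = √0.544206 = 0.738.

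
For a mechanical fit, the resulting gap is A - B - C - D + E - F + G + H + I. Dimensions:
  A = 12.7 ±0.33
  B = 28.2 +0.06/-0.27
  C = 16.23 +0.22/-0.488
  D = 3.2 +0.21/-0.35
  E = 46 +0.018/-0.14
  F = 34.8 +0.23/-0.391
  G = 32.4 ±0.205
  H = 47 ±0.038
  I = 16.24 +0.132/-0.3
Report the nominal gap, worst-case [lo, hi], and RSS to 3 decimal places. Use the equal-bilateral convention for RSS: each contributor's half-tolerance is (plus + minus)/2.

nominal=71.910 wc=[70.177,74.132] rss=0.730

Stack each dimension's contribution:
  +A: nom +12.700 → Σnom=12.700; wc +0.330/-0.330 → slack +0.330/-0.330; half-tol=0.330, Σhalf²=0.108900
  -B: nom -28.200 → Σnom=-15.500; wc +0.270/-0.060 → slack +0.600/-0.390; half-tol=0.165, Σhalf²=0.136125
  -C: nom -16.230 → Σnom=-31.730; wc +0.488/-0.220 → slack +1.088/-0.610; half-tol=0.354, Σhalf²=0.261441
  -D: nom -3.200 → Σnom=-34.930; wc +0.350/-0.210 → slack +1.438/-0.820; half-tol=0.280, Σhalf²=0.339841
  +E: nom +46.000 → Σnom=11.070; wc +0.018/-0.140 → slack +1.456/-0.960; half-tol=0.079, Σhalf²=0.346082
  -F: nom -34.800 → Σnom=-23.730; wc +0.391/-0.230 → slack +1.847/-1.190; half-tol=0.310, Σhalf²=0.442492
  +G: nom +32.400 → Σnom=8.670; wc +0.205/-0.205 → slack +2.052/-1.395; half-tol=0.205, Σhalf²=0.484517
  +H: nom +47.000 → Σnom=55.670; wc +0.038/-0.038 → slack +2.090/-1.433; half-tol=0.038, Σhalf²=0.485961
  +I: nom +16.240 → Σnom=71.910; wc +0.132/-0.300 → slack +2.222/-1.733; half-tol=0.216, Σhalf²=0.532617
Nominal = 71.910. Worst-case = [71.910 - 1.733, 71.910 + 2.222] = [70.177, 74.132]. RSS = √0.532617 = 0.730.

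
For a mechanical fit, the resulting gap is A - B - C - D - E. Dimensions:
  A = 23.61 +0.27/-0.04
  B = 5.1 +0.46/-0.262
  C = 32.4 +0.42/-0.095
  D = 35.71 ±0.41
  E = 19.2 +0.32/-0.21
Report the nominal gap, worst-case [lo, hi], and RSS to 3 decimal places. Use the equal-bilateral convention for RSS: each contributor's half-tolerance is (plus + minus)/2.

Stack each dimension's contribution:
  +A: nom +23.610 → Σnom=23.610; wc +0.270/-0.040 → slack +0.270/-0.040; half-tol=0.155, Σhalf²=0.024025
  -B: nom -5.100 → Σnom=18.510; wc +0.262/-0.460 → slack +0.532/-0.500; half-tol=0.361, Σhalf²=0.154346
  -C: nom -32.400 → Σnom=-13.890; wc +0.095/-0.420 → slack +0.627/-0.920; half-tol=0.258, Σhalf²=0.220652
  -D: nom -35.710 → Σnom=-49.600; wc +0.410/-0.410 → slack +1.037/-1.330; half-tol=0.410, Σhalf²=0.388752
  -E: nom -19.200 → Σnom=-68.800; wc +0.210/-0.320 → slack +1.247/-1.650; half-tol=0.265, Σhalf²=0.458977
Nominal = -68.800. Worst-case = [-68.800 - 1.650, -68.800 + 1.247] = [-70.450, -67.553]. RSS = √0.458977 = 0.677.

nominal=-68.800 wc=[-70.450,-67.553] rss=0.677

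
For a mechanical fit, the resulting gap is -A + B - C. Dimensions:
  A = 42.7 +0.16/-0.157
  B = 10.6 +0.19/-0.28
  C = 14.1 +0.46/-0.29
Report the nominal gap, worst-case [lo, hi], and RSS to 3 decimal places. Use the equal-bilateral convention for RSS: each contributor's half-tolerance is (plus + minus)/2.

nominal=-46.200 wc=[-47.100,-45.563] rss=0.470

Stack each dimension's contribution:
  -A: nom -42.700 → Σnom=-42.700; wc +0.157/-0.160 → slack +0.157/-0.160; half-tol=0.159, Σhalf²=0.025122
  +B: nom +10.600 → Σnom=-32.100; wc +0.190/-0.280 → slack +0.347/-0.440; half-tol=0.235, Σhalf²=0.080347
  -C: nom -14.100 → Σnom=-46.200; wc +0.290/-0.460 → slack +0.637/-0.900; half-tol=0.375, Σhalf²=0.220972
Nominal = -46.200. Worst-case = [-46.200 - 0.900, -46.200 + 0.637] = [-47.100, -45.563]. RSS = √0.220972 = 0.470.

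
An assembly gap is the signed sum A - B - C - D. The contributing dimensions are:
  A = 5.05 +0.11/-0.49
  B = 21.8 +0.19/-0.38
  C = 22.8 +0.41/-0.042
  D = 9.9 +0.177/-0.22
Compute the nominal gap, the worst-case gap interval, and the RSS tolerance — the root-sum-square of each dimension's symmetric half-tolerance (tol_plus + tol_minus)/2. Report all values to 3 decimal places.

nominal=-49.450 wc=[-50.717,-48.698] rss=0.512

Stack each dimension's contribution:
  +A: nom +5.050 → Σnom=5.050; wc +0.110/-0.490 → slack +0.110/-0.490; half-tol=0.300, Σhalf²=0.090000
  -B: nom -21.800 → Σnom=-16.750; wc +0.380/-0.190 → slack +0.490/-0.680; half-tol=0.285, Σhalf²=0.171225
  -C: nom -22.800 → Σnom=-39.550; wc +0.042/-0.410 → slack +0.532/-1.090; half-tol=0.226, Σhalf²=0.222301
  -D: nom -9.900 → Σnom=-49.450; wc +0.220/-0.177 → slack +0.752/-1.267; half-tol=0.199, Σhalf²=0.261703
Nominal = -49.450. Worst-case = [-49.450 - 1.267, -49.450 + 0.752] = [-50.717, -48.698]. RSS = √0.261703 = 0.512.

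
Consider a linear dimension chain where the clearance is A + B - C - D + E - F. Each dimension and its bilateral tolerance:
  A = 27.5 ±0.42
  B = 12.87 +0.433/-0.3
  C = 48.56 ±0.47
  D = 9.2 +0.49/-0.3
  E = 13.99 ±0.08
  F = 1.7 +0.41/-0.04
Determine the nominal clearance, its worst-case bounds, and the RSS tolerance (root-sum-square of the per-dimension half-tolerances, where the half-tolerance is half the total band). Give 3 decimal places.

Stack each dimension's contribution:
  +A: nom +27.500 → Σnom=27.500; wc +0.420/-0.420 → slack +0.420/-0.420; half-tol=0.420, Σhalf²=0.176400
  +B: nom +12.870 → Σnom=40.370; wc +0.433/-0.300 → slack +0.853/-0.720; half-tol=0.366, Σhalf²=0.310722
  -C: nom -48.560 → Σnom=-8.190; wc +0.470/-0.470 → slack +1.323/-1.190; half-tol=0.470, Σhalf²=0.531622
  -D: nom -9.200 → Σnom=-17.390; wc +0.300/-0.490 → slack +1.623/-1.680; half-tol=0.395, Σhalf²=0.687647
  +E: nom +13.990 → Σnom=-3.400; wc +0.080/-0.080 → slack +1.703/-1.760; half-tol=0.080, Σhalf²=0.694047
  -F: nom -1.700 → Σnom=-5.100; wc +0.040/-0.410 → slack +1.743/-2.170; half-tol=0.225, Σhalf²=0.744672
Nominal = -5.100. Worst-case = [-5.100 - 2.170, -5.100 + 1.743] = [-7.270, -3.357]. RSS = √0.744672 = 0.863.

nominal=-5.100 wc=[-7.270,-3.357] rss=0.863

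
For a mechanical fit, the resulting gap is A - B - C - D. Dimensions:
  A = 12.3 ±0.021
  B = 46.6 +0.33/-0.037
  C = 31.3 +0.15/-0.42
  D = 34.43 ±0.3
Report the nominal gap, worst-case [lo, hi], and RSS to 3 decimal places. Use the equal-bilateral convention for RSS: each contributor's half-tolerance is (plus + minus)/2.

nominal=-100.030 wc=[-100.831,-99.252] rss=0.453

Stack each dimension's contribution:
  +A: nom +12.300 → Σnom=12.300; wc +0.021/-0.021 → slack +0.021/-0.021; half-tol=0.021, Σhalf²=0.000441
  -B: nom -46.600 → Σnom=-34.300; wc +0.037/-0.330 → slack +0.058/-0.351; half-tol=0.183, Σhalf²=0.034113
  -C: nom -31.300 → Σnom=-65.600; wc +0.420/-0.150 → slack +0.478/-0.501; half-tol=0.285, Σhalf²=0.115338
  -D: nom -34.430 → Σnom=-100.030; wc +0.300/-0.300 → slack +0.778/-0.801; half-tol=0.300, Σhalf²=0.205338
Nominal = -100.030. Worst-case = [-100.030 - 0.801, -100.030 + 0.778] = [-100.831, -99.252]. RSS = √0.205338 = 0.453.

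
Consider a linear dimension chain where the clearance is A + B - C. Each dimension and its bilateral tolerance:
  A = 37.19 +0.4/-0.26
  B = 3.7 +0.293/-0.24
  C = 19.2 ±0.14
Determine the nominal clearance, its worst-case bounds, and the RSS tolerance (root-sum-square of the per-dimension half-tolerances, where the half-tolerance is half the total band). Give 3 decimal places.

Stack each dimension's contribution:
  +A: nom +37.190 → Σnom=37.190; wc +0.400/-0.260 → slack +0.400/-0.260; half-tol=0.330, Σhalf²=0.108900
  +B: nom +3.700 → Σnom=40.890; wc +0.293/-0.240 → slack +0.693/-0.500; half-tol=0.266, Σhalf²=0.179922
  -C: nom -19.200 → Σnom=21.690; wc +0.140/-0.140 → slack +0.833/-0.640; half-tol=0.140, Σhalf²=0.199522
Nominal = 21.690. Worst-case = [21.690 - 0.640, 21.690 + 0.833] = [21.050, 22.523]. RSS = √0.199522 = 0.447.

nominal=21.690 wc=[21.050,22.523] rss=0.447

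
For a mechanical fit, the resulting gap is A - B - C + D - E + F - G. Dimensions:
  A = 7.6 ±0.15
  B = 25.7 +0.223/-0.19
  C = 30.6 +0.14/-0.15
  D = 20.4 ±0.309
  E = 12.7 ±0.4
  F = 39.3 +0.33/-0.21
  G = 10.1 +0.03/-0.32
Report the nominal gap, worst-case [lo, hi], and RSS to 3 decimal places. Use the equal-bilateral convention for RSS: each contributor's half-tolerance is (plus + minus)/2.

nominal=-11.800 wc=[-13.262,-9.951] rss=0.667

Stack each dimension's contribution:
  +A: nom +7.600 → Σnom=7.600; wc +0.150/-0.150 → slack +0.150/-0.150; half-tol=0.150, Σhalf²=0.022500
  -B: nom -25.700 → Σnom=-18.100; wc +0.190/-0.223 → slack +0.340/-0.373; half-tol=0.207, Σhalf²=0.065142
  -C: nom -30.600 → Σnom=-48.700; wc +0.150/-0.140 → slack +0.490/-0.513; half-tol=0.145, Σhalf²=0.086167
  +D: nom +20.400 → Σnom=-28.300; wc +0.309/-0.309 → slack +0.799/-0.822; half-tol=0.309, Σhalf²=0.181648
  -E: nom -12.700 → Σnom=-41.000; wc +0.400/-0.400 → slack +1.199/-1.222; half-tol=0.400, Σhalf²=0.341648
  +F: nom +39.300 → Σnom=-1.700; wc +0.330/-0.210 → slack +1.529/-1.432; half-tol=0.270, Σhalf²=0.414548
  -G: nom -10.100 → Σnom=-11.800; wc +0.320/-0.030 → slack +1.849/-1.462; half-tol=0.175, Σhalf²=0.445173
Nominal = -11.800. Worst-case = [-11.800 - 1.462, -11.800 + 1.849] = [-13.262, -9.951]. RSS = √0.445173 = 0.667.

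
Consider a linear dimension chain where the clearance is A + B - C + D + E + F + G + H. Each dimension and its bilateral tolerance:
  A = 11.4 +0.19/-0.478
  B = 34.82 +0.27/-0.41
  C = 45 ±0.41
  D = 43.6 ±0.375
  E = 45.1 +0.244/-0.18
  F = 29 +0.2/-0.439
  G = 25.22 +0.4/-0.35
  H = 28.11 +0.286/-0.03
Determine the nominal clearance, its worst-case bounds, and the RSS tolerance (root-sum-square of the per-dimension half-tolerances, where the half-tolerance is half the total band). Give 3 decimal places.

Stack each dimension's contribution:
  +A: nom +11.400 → Σnom=11.400; wc +0.190/-0.478 → slack +0.190/-0.478; half-tol=0.334, Σhalf²=0.111556
  +B: nom +34.820 → Σnom=46.220; wc +0.270/-0.410 → slack +0.460/-0.888; half-tol=0.340, Σhalf²=0.227156
  -C: nom -45.000 → Σnom=1.220; wc +0.410/-0.410 → slack +0.870/-1.298; half-tol=0.410, Σhalf²=0.395256
  +D: nom +43.600 → Σnom=44.820; wc +0.375/-0.375 → slack +1.245/-1.673; half-tol=0.375, Σhalf²=0.535881
  +E: nom +45.100 → Σnom=89.920; wc +0.244/-0.180 → slack +1.489/-1.853; half-tol=0.212, Σhalf²=0.580825
  +F: nom +29.000 → Σnom=118.920; wc +0.200/-0.439 → slack +1.689/-2.292; half-tol=0.320, Σhalf²=0.682905
  +G: nom +25.220 → Σnom=144.140; wc +0.400/-0.350 → slack +2.089/-2.642; half-tol=0.375, Σhalf²=0.823530
  +H: nom +28.110 → Σnom=172.250; wc +0.286/-0.030 → slack +2.375/-2.672; half-tol=0.158, Σhalf²=0.848494
Nominal = 172.250. Worst-case = [172.250 - 2.672, 172.250 + 2.375] = [169.578, 174.625]. RSS = √0.848494 = 0.921.

nominal=172.250 wc=[169.578,174.625] rss=0.921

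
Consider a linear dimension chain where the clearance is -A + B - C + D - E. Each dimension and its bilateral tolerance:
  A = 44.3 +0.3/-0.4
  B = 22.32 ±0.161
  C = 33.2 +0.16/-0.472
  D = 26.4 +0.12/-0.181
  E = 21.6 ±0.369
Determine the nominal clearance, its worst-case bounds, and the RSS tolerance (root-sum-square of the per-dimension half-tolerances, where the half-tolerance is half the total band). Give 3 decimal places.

nominal=-50.380 wc=[-51.551,-48.858] rss=0.638

Stack each dimension's contribution:
  -A: nom -44.300 → Σnom=-44.300; wc +0.400/-0.300 → slack +0.400/-0.300; half-tol=0.350, Σhalf²=0.122500
  +B: nom +22.320 → Σnom=-21.980; wc +0.161/-0.161 → slack +0.561/-0.461; half-tol=0.161, Σhalf²=0.148421
  -C: nom -33.200 → Σnom=-55.180; wc +0.472/-0.160 → slack +1.033/-0.621; half-tol=0.316, Σhalf²=0.248277
  +D: nom +26.400 → Σnom=-28.780; wc +0.120/-0.181 → slack +1.153/-0.802; half-tol=0.150, Σhalf²=0.270927
  -E: nom -21.600 → Σnom=-50.380; wc +0.369/-0.369 → slack +1.522/-1.171; half-tol=0.369, Σhalf²=0.407088
Nominal = -50.380. Worst-case = [-50.380 - 1.171, -50.380 + 1.522] = [-51.551, -48.858]. RSS = √0.407088 = 0.638.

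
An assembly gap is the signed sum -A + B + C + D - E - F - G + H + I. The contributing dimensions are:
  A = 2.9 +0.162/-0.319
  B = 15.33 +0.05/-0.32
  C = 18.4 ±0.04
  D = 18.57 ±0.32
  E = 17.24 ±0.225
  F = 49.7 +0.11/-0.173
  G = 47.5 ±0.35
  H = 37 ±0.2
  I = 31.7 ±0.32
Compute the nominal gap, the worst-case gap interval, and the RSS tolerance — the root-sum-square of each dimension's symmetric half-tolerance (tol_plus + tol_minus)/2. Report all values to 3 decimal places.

Stack each dimension's contribution:
  -A: nom -2.900 → Σnom=-2.900; wc +0.319/-0.162 → slack +0.319/-0.162; half-tol=0.240, Σhalf²=0.057840
  +B: nom +15.330 → Σnom=12.430; wc +0.050/-0.320 → slack +0.369/-0.482; half-tol=0.185, Σhalf²=0.092065
  +C: nom +18.400 → Σnom=30.830; wc +0.040/-0.040 → slack +0.409/-0.522; half-tol=0.040, Σhalf²=0.093665
  +D: nom +18.570 → Σnom=49.400; wc +0.320/-0.320 → slack +0.729/-0.842; half-tol=0.320, Σhalf²=0.196065
  -E: nom -17.240 → Σnom=32.160; wc +0.225/-0.225 → slack +0.954/-1.067; half-tol=0.225, Σhalf²=0.246690
  -F: nom -49.700 → Σnom=-17.540; wc +0.173/-0.110 → slack +1.127/-1.177; half-tol=0.141, Σhalf²=0.266713
  -G: nom -47.500 → Σnom=-65.040; wc +0.350/-0.350 → slack +1.477/-1.527; half-tol=0.350, Σhalf²=0.389213
  +H: nom +37.000 → Σnom=-28.040; wc +0.200/-0.200 → slack +1.677/-1.727; half-tol=0.200, Σhalf²=0.429212
  +I: nom +31.700 → Σnom=3.660; wc +0.320/-0.320 → slack +1.997/-2.047; half-tol=0.320, Σhalf²=0.531613
Nominal = 3.660. Worst-case = [3.660 - 2.047, 3.660 + 1.997] = [1.613, 5.657]. RSS = √0.531613 = 0.729.

nominal=3.660 wc=[1.613,5.657] rss=0.729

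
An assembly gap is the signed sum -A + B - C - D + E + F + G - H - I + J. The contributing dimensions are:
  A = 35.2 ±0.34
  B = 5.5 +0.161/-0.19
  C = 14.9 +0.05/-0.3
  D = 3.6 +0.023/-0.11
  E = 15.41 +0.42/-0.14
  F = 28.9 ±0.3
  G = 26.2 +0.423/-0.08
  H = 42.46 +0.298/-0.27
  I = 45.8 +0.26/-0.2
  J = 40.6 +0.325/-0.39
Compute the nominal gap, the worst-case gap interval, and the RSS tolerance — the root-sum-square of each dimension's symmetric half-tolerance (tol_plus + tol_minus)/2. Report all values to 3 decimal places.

nominal=-25.350 wc=[-27.421,-22.501] rss=0.821

Stack each dimension's contribution:
  -A: nom -35.200 → Σnom=-35.200; wc +0.340/-0.340 → slack +0.340/-0.340; half-tol=0.340, Σhalf²=0.115600
  +B: nom +5.500 → Σnom=-29.700; wc +0.161/-0.190 → slack +0.501/-0.530; half-tol=0.175, Σhalf²=0.146400
  -C: nom -14.900 → Σnom=-44.600; wc +0.300/-0.050 → slack +0.801/-0.580; half-tol=0.175, Σhalf²=0.177025
  -D: nom -3.600 → Σnom=-48.200; wc +0.110/-0.023 → slack +0.911/-0.603; half-tol=0.067, Σhalf²=0.181447
  +E: nom +15.410 → Σnom=-32.790; wc +0.420/-0.140 → slack +1.331/-0.743; half-tol=0.280, Σhalf²=0.259848
  +F: nom +28.900 → Σnom=-3.890; wc +0.300/-0.300 → slack +1.631/-1.043; half-tol=0.300, Σhalf²=0.349847
  +G: nom +26.200 → Σnom=22.310; wc +0.423/-0.080 → slack +2.054/-1.123; half-tol=0.252, Σhalf²=0.413100
  -H: nom -42.460 → Σnom=-20.150; wc +0.270/-0.298 → slack +2.324/-1.421; half-tol=0.284, Σhalf²=0.493756
  -I: nom -45.800 → Σnom=-65.950; wc +0.200/-0.260 → slack +2.524/-1.681; half-tol=0.230, Σhalf²=0.546656
  +J: nom +40.600 → Σnom=-25.350; wc +0.325/-0.390 → slack +2.849/-2.071; half-tol=0.358, Σhalf²=0.674462
Nominal = -25.350. Worst-case = [-25.350 - 2.071, -25.350 + 2.849] = [-27.421, -22.501]. RSS = √0.674462 = 0.821.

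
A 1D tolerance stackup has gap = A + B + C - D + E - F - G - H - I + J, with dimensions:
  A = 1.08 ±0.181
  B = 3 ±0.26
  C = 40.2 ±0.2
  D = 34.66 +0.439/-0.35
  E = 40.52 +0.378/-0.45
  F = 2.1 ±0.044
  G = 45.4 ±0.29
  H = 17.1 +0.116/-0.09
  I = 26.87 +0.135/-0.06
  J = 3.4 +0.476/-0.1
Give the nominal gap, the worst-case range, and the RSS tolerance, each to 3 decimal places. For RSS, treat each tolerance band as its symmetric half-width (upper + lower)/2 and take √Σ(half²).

Stack each dimension's contribution:
  +A: nom +1.080 → Σnom=1.080; wc +0.181/-0.181 → slack +0.181/-0.181; half-tol=0.181, Σhalf²=0.032761
  +B: nom +3.000 → Σnom=4.080; wc +0.260/-0.260 → slack +0.441/-0.441; half-tol=0.260, Σhalf²=0.100361
  +C: nom +40.200 → Σnom=44.280; wc +0.200/-0.200 → slack +0.641/-0.641; half-tol=0.200, Σhalf²=0.140361
  -D: nom -34.660 → Σnom=9.620; wc +0.350/-0.439 → slack +0.991/-1.080; half-tol=0.394, Σhalf²=0.295991
  +E: nom +40.520 → Σnom=50.140; wc +0.378/-0.450 → slack +1.369/-1.530; half-tol=0.414, Σhalf²=0.467387
  -F: nom -2.100 → Σnom=48.040; wc +0.044/-0.044 → slack +1.413/-1.574; half-tol=0.044, Σhalf²=0.469323
  -G: nom -45.400 → Σnom=2.640; wc +0.290/-0.290 → slack +1.703/-1.864; half-tol=0.290, Σhalf²=0.553423
  -H: nom -17.100 → Σnom=-14.460; wc +0.090/-0.116 → slack +1.793/-1.980; half-tol=0.103, Σhalf²=0.564032
  -I: nom -26.870 → Σnom=-41.330; wc +0.060/-0.135 → slack +1.853/-2.115; half-tol=0.098, Σhalf²=0.573539
  +J: nom +3.400 → Σnom=-37.930; wc +0.476/-0.100 → slack +2.329/-2.215; half-tol=0.288, Σhalf²=0.656483
Nominal = -37.930. Worst-case = [-37.930 - 2.215, -37.930 + 2.329] = [-40.145, -35.601]. RSS = √0.656483 = 0.810.

nominal=-37.930 wc=[-40.145,-35.601] rss=0.810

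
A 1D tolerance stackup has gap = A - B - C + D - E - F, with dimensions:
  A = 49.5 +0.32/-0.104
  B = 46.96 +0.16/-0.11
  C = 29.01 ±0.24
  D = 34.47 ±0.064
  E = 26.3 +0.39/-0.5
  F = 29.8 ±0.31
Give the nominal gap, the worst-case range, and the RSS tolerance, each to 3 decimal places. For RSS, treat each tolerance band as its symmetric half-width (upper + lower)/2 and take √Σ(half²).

nominal=-48.100 wc=[-49.368,-46.556] rss=0.647

Stack each dimension's contribution:
  +A: nom +49.500 → Σnom=49.500; wc +0.320/-0.104 → slack +0.320/-0.104; half-tol=0.212, Σhalf²=0.044944
  -B: nom -46.960 → Σnom=2.540; wc +0.110/-0.160 → slack +0.430/-0.264; half-tol=0.135, Σhalf²=0.063169
  -C: nom -29.010 → Σnom=-26.470; wc +0.240/-0.240 → slack +0.670/-0.504; half-tol=0.240, Σhalf²=0.120769
  +D: nom +34.470 → Σnom=8.000; wc +0.064/-0.064 → slack +0.734/-0.568; half-tol=0.064, Σhalf²=0.124865
  -E: nom -26.300 → Σnom=-18.300; wc +0.500/-0.390 → slack +1.234/-0.958; half-tol=0.445, Σhalf²=0.322890
  -F: nom -29.800 → Σnom=-48.100; wc +0.310/-0.310 → slack +1.544/-1.268; half-tol=0.310, Σhalf²=0.418990
Nominal = -48.100. Worst-case = [-48.100 - 1.268, -48.100 + 1.544] = [-49.368, -46.556]. RSS = √0.418990 = 0.647.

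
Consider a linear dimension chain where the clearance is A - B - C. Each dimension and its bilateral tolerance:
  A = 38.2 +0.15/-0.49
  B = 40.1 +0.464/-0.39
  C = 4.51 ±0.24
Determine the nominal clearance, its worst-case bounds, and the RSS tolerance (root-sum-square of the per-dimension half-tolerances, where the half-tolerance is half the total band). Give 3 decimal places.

Stack each dimension's contribution:
  +A: nom +38.200 → Σnom=38.200; wc +0.150/-0.490 → slack +0.150/-0.490; half-tol=0.320, Σhalf²=0.102400
  -B: nom -40.100 → Σnom=-1.900; wc +0.390/-0.464 → slack +0.540/-0.954; half-tol=0.427, Σhalf²=0.284729
  -C: nom -4.510 → Σnom=-6.410; wc +0.240/-0.240 → slack +0.780/-1.194; half-tol=0.240, Σhalf²=0.342329
Nominal = -6.410. Worst-case = [-6.410 - 1.194, -6.410 + 0.780] = [-7.604, -5.630]. RSS = √0.342329 = 0.585.

nominal=-6.410 wc=[-7.604,-5.630] rss=0.585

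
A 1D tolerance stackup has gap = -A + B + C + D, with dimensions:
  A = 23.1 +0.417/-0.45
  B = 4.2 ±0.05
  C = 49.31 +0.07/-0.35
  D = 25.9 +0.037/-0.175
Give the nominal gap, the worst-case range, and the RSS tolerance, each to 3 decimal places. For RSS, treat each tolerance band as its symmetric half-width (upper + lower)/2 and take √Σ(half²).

nominal=56.310 wc=[55.318,56.917] rss=0.496

Stack each dimension's contribution:
  -A: nom -23.100 → Σnom=-23.100; wc +0.450/-0.417 → slack +0.450/-0.417; half-tol=0.433, Σhalf²=0.187922
  +B: nom +4.200 → Σnom=-18.900; wc +0.050/-0.050 → slack +0.500/-0.467; half-tol=0.050, Σhalf²=0.190422
  +C: nom +49.310 → Σnom=30.410; wc +0.070/-0.350 → slack +0.570/-0.817; half-tol=0.210, Σhalf²=0.234522
  +D: nom +25.900 → Σnom=56.310; wc +0.037/-0.175 → slack +0.607/-0.992; half-tol=0.106, Σhalf²=0.245758
Nominal = 56.310. Worst-case = [56.310 - 0.992, 56.310 + 0.607] = [55.318, 56.917]. RSS = √0.245758 = 0.496.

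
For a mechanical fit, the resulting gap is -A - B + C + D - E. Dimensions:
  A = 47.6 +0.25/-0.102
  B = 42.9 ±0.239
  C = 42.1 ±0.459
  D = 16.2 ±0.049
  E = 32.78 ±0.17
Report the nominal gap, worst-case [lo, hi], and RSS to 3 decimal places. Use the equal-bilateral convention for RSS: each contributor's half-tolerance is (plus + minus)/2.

Stack each dimension's contribution:
  -A: nom -47.600 → Σnom=-47.600; wc +0.102/-0.250 → slack +0.102/-0.250; half-tol=0.176, Σhalf²=0.030976
  -B: nom -42.900 → Σnom=-90.500; wc +0.239/-0.239 → slack +0.341/-0.489; half-tol=0.239, Σhalf²=0.088097
  +C: nom +42.100 → Σnom=-48.400; wc +0.459/-0.459 → slack +0.800/-0.948; half-tol=0.459, Σhalf²=0.298778
  +D: nom +16.200 → Σnom=-32.200; wc +0.049/-0.049 → slack +0.849/-0.997; half-tol=0.049, Σhalf²=0.301179
  -E: nom -32.780 → Σnom=-64.980; wc +0.170/-0.170 → slack +1.019/-1.167; half-tol=0.170, Σhalf²=0.330079
Nominal = -64.980. Worst-case = [-64.980 - 1.167, -64.980 + 1.019] = [-66.147, -63.961]. RSS = √0.330079 = 0.575.

nominal=-64.980 wc=[-66.147,-63.961] rss=0.575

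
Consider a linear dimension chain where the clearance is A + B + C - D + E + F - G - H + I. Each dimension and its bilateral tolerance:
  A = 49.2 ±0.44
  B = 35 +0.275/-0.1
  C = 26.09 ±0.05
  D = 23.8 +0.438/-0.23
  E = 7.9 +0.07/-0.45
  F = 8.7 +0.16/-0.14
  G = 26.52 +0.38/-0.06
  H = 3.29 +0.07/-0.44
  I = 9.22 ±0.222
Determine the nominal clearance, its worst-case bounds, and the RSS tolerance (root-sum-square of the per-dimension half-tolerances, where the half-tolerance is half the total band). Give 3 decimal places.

Stack each dimension's contribution:
  +A: nom +49.200 → Σnom=49.200; wc +0.440/-0.440 → slack +0.440/-0.440; half-tol=0.440, Σhalf²=0.193600
  +B: nom +35.000 → Σnom=84.200; wc +0.275/-0.100 → slack +0.715/-0.540; half-tol=0.188, Σhalf²=0.228756
  +C: nom +26.090 → Σnom=110.290; wc +0.050/-0.050 → slack +0.765/-0.590; half-tol=0.050, Σhalf²=0.231256
  -D: nom -23.800 → Σnom=86.490; wc +0.230/-0.438 → slack +0.995/-1.028; half-tol=0.334, Σhalf²=0.342812
  +E: nom +7.900 → Σnom=94.390; wc +0.070/-0.450 → slack +1.065/-1.478; half-tol=0.260, Σhalf²=0.410412
  +F: nom +8.700 → Σnom=103.090; wc +0.160/-0.140 → slack +1.225/-1.618; half-tol=0.150, Σhalf²=0.432912
  -G: nom -26.520 → Σnom=76.570; wc +0.060/-0.380 → slack +1.285/-1.998; half-tol=0.220, Σhalf²=0.481312
  -H: nom -3.290 → Σnom=73.280; wc +0.440/-0.070 → slack +1.725/-2.068; half-tol=0.255, Σhalf²=0.546337
  +I: nom +9.220 → Σnom=82.500; wc +0.222/-0.222 → slack +1.947/-2.290; half-tol=0.222, Σhalf²=0.595621
Nominal = 82.500. Worst-case = [82.500 - 2.290, 82.500 + 1.947] = [80.210, 84.447]. RSS = √0.595621 = 0.772.

nominal=82.500 wc=[80.210,84.447] rss=0.772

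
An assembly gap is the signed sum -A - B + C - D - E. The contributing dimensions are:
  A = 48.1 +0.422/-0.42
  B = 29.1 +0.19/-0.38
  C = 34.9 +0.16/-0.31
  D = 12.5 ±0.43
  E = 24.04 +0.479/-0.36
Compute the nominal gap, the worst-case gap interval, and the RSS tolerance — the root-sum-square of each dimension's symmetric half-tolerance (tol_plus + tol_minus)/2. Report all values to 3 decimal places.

Stack each dimension's contribution:
  -A: nom -48.100 → Σnom=-48.100; wc +0.420/-0.422 → slack +0.420/-0.422; half-tol=0.421, Σhalf²=0.177241
  -B: nom -29.100 → Σnom=-77.200; wc +0.380/-0.190 → slack +0.800/-0.612; half-tol=0.285, Σhalf²=0.258466
  +C: nom +34.900 → Σnom=-42.300; wc +0.160/-0.310 → slack +0.960/-0.922; half-tol=0.235, Σhalf²=0.313691
  -D: nom -12.500 → Σnom=-54.800; wc +0.430/-0.430 → slack +1.390/-1.352; half-tol=0.430, Σhalf²=0.498591
  -E: nom -24.040 → Σnom=-78.840; wc +0.360/-0.479 → slack +1.750/-1.831; half-tol=0.419, Σhalf²=0.674571
Nominal = -78.840. Worst-case = [-78.840 - 1.831, -78.840 + 1.750] = [-80.671, -77.090]. RSS = √0.674571 = 0.821.

nominal=-78.840 wc=[-80.671,-77.090] rss=0.821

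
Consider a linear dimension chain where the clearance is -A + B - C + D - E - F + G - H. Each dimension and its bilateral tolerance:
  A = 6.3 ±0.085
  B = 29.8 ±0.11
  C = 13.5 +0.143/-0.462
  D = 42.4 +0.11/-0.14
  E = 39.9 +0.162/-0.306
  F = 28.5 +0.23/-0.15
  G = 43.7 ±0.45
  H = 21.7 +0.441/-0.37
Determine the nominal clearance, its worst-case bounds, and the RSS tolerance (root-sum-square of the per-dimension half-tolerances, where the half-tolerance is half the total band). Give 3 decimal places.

nominal=6.000 wc=[4.239,8.043] rss=0.764

Stack each dimension's contribution:
  -A: nom -6.300 → Σnom=-6.300; wc +0.085/-0.085 → slack +0.085/-0.085; half-tol=0.085, Σhalf²=0.007225
  +B: nom +29.800 → Σnom=23.500; wc +0.110/-0.110 → slack +0.195/-0.195; half-tol=0.110, Σhalf²=0.019325
  -C: nom -13.500 → Σnom=10.000; wc +0.462/-0.143 → slack +0.657/-0.338; half-tol=0.302, Σhalf²=0.110831
  +D: nom +42.400 → Σnom=52.400; wc +0.110/-0.140 → slack +0.767/-0.478; half-tol=0.125, Σhalf²=0.126456
  -E: nom -39.900 → Σnom=12.500; wc +0.306/-0.162 → slack +1.073/-0.640; half-tol=0.234, Σhalf²=0.181212
  -F: nom -28.500 → Σnom=-16.000; wc +0.150/-0.230 → slack +1.223/-0.870; half-tol=0.190, Σhalf²=0.217312
  +G: nom +43.700 → Σnom=27.700; wc +0.450/-0.450 → slack +1.673/-1.320; half-tol=0.450, Σhalf²=0.419812
  -H: nom -21.700 → Σnom=6.000; wc +0.370/-0.441 → slack +2.043/-1.761; half-tol=0.405, Σhalf²=0.584242
Nominal = 6.000. Worst-case = [6.000 - 1.761, 6.000 + 2.043] = [4.239, 8.043]. RSS = √0.584242 = 0.764.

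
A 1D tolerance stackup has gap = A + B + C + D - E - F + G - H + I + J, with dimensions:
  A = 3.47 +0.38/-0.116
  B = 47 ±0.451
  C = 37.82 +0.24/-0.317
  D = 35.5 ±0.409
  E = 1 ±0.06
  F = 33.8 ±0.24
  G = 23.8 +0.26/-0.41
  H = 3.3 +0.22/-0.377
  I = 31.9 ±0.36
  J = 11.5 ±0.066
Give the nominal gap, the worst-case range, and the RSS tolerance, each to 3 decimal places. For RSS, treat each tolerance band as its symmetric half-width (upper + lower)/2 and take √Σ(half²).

nominal=152.890 wc=[150.241,155.733] rss=0.952

Stack each dimension's contribution:
  +A: nom +3.470 → Σnom=3.470; wc +0.380/-0.116 → slack +0.380/-0.116; half-tol=0.248, Σhalf²=0.061504
  +B: nom +47.000 → Σnom=50.470; wc +0.451/-0.451 → slack +0.831/-0.567; half-tol=0.451, Σhalf²=0.264905
  +C: nom +37.820 → Σnom=88.290; wc +0.240/-0.317 → slack +1.071/-0.884; half-tol=0.278, Σhalf²=0.342467
  +D: nom +35.500 → Σnom=123.790; wc +0.409/-0.409 → slack +1.480/-1.293; half-tol=0.409, Σhalf²=0.509748
  -E: nom -1.000 → Σnom=122.790; wc +0.060/-0.060 → slack +1.540/-1.353; half-tol=0.060, Σhalf²=0.513348
  -F: nom -33.800 → Σnom=88.990; wc +0.240/-0.240 → slack +1.780/-1.593; half-tol=0.240, Σhalf²=0.570948
  +G: nom +23.800 → Σnom=112.790; wc +0.260/-0.410 → slack +2.040/-2.003; half-tol=0.335, Σhalf²=0.683173
  -H: nom -3.300 → Σnom=109.490; wc +0.377/-0.220 → slack +2.417/-2.223; half-tol=0.298, Σhalf²=0.772276
  +I: nom +31.900 → Σnom=141.390; wc +0.360/-0.360 → slack +2.777/-2.583; half-tol=0.360, Σhalf²=0.901876
  +J: nom +11.500 → Σnom=152.890; wc +0.066/-0.066 → slack +2.843/-2.649; half-tol=0.066, Σhalf²=0.906232
Nominal = 152.890. Worst-case = [152.890 - 2.649, 152.890 + 2.843] = [150.241, 155.733]. RSS = √0.906232 = 0.952.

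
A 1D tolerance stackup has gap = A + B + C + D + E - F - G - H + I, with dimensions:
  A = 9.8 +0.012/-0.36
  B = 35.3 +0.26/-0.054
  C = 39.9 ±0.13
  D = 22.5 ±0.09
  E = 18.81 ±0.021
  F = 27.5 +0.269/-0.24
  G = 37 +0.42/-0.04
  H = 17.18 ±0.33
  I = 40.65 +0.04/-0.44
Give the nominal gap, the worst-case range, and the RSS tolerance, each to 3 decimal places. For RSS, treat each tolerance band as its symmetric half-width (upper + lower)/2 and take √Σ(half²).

Stack each dimension's contribution:
  +A: nom +9.800 → Σnom=9.800; wc +0.012/-0.360 → slack +0.012/-0.360; half-tol=0.186, Σhalf²=0.034596
  +B: nom +35.300 → Σnom=45.100; wc +0.260/-0.054 → slack +0.272/-0.414; half-tol=0.157, Σhalf²=0.059245
  +C: nom +39.900 → Σnom=85.000; wc +0.130/-0.130 → slack +0.402/-0.544; half-tol=0.130, Σhalf²=0.076145
  +D: nom +22.500 → Σnom=107.500; wc +0.090/-0.090 → slack +0.492/-0.634; half-tol=0.090, Σhalf²=0.084245
  +E: nom +18.810 → Σnom=126.310; wc +0.021/-0.021 → slack +0.513/-0.655; half-tol=0.021, Σhalf²=0.084686
  -F: nom -27.500 → Σnom=98.810; wc +0.240/-0.269 → slack +0.753/-0.924; half-tol=0.255, Σhalf²=0.149456
  -G: nom -37.000 → Σnom=61.810; wc +0.040/-0.420 → slack +0.793/-1.344; half-tol=0.230, Σhalf²=0.202356
  -H: nom -17.180 → Σnom=44.630; wc +0.330/-0.330 → slack +1.123/-1.674; half-tol=0.330, Σhalf²=0.311256
  +I: nom +40.650 → Σnom=85.280; wc +0.040/-0.440 → slack +1.163/-2.114; half-tol=0.240, Σhalf²=0.368856
Nominal = 85.280. Worst-case = [85.280 - 2.114, 85.280 + 1.163] = [83.166, 86.443]. RSS = √0.368856 = 0.607.

nominal=85.280 wc=[83.166,86.443] rss=0.607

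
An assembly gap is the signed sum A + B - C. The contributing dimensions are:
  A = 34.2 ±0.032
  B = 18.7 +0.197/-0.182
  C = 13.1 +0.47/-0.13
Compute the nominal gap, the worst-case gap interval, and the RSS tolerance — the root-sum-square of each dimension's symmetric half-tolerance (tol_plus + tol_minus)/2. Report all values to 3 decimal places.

Stack each dimension's contribution:
  +A: nom +34.200 → Σnom=34.200; wc +0.032/-0.032 → slack +0.032/-0.032; half-tol=0.032, Σhalf²=0.001024
  +B: nom +18.700 → Σnom=52.900; wc +0.197/-0.182 → slack +0.229/-0.214; half-tol=0.190, Σhalf²=0.036934
  -C: nom -13.100 → Σnom=39.800; wc +0.130/-0.470 → slack +0.359/-0.684; half-tol=0.300, Σhalf²=0.126934
Nominal = 39.800. Worst-case = [39.800 - 0.684, 39.800 + 0.359] = [39.116, 40.159]. RSS = √0.126934 = 0.356.

nominal=39.800 wc=[39.116,40.159] rss=0.356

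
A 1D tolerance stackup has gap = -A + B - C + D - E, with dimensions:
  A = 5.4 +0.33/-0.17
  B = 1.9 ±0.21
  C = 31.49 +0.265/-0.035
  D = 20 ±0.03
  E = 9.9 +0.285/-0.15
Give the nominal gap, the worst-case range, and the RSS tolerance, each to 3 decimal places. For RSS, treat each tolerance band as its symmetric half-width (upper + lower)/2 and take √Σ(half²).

Stack each dimension's contribution:
  -A: nom -5.400 → Σnom=-5.400; wc +0.170/-0.330 → slack +0.170/-0.330; half-tol=0.250, Σhalf²=0.062500
  +B: nom +1.900 → Σnom=-3.500; wc +0.210/-0.210 → slack +0.380/-0.540; half-tol=0.210, Σhalf²=0.106600
  -C: nom -31.490 → Σnom=-34.990; wc +0.035/-0.265 → slack +0.415/-0.805; half-tol=0.150, Σhalf²=0.129100
  +D: nom +20.000 → Σnom=-14.990; wc +0.030/-0.030 → slack +0.445/-0.835; half-tol=0.030, Σhalf²=0.130000
  -E: nom -9.900 → Σnom=-24.890; wc +0.150/-0.285 → slack +0.595/-1.120; half-tol=0.217, Σhalf²=0.177306
Nominal = -24.890. Worst-case = [-24.890 - 1.120, -24.890 + 0.595] = [-26.010, -24.295]. RSS = √0.177306 = 0.421.

nominal=-24.890 wc=[-26.010,-24.295] rss=0.421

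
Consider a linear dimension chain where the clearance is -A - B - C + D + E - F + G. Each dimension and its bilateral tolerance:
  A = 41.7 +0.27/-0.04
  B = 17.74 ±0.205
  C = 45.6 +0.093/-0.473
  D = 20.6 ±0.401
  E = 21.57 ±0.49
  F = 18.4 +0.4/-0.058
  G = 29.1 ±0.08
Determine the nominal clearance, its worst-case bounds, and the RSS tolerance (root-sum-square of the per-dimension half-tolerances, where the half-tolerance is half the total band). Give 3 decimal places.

Stack each dimension's contribution:
  -A: nom -41.700 → Σnom=-41.700; wc +0.040/-0.270 → slack +0.040/-0.270; half-tol=0.155, Σhalf²=0.024025
  -B: nom -17.740 → Σnom=-59.440; wc +0.205/-0.205 → slack +0.245/-0.475; half-tol=0.205, Σhalf²=0.066050
  -C: nom -45.600 → Σnom=-105.040; wc +0.473/-0.093 → slack +0.718/-0.568; half-tol=0.283, Σhalf²=0.146139
  +D: nom +20.600 → Σnom=-84.440; wc +0.401/-0.401 → slack +1.119/-0.969; half-tol=0.401, Σhalf²=0.306940
  +E: nom +21.570 → Σnom=-62.870; wc +0.490/-0.490 → slack +1.609/-1.459; half-tol=0.490, Σhalf²=0.547040
  -F: nom -18.400 → Σnom=-81.270; wc +0.058/-0.400 → slack +1.667/-1.859; half-tol=0.229, Σhalf²=0.599481
  +G: nom +29.100 → Σnom=-52.170; wc +0.080/-0.080 → slack +1.747/-1.939; half-tol=0.080, Σhalf²=0.605881
Nominal = -52.170. Worst-case = [-52.170 - 1.939, -52.170 + 1.747] = [-54.109, -50.423]. RSS = √0.605881 = 0.778.

nominal=-52.170 wc=[-54.109,-50.423] rss=0.778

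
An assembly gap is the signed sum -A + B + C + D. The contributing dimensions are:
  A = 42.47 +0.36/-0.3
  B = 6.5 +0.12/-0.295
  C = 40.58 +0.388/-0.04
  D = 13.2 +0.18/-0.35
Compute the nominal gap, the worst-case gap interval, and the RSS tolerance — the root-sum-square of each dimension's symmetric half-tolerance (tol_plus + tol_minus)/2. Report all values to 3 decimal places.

Stack each dimension's contribution:
  -A: nom -42.470 → Σnom=-42.470; wc +0.300/-0.360 → slack +0.300/-0.360; half-tol=0.330, Σhalf²=0.108900
  +B: nom +6.500 → Σnom=-35.970; wc +0.120/-0.295 → slack +0.420/-0.655; half-tol=0.207, Σhalf²=0.151956
  +C: nom +40.580 → Σnom=4.610; wc +0.388/-0.040 → slack +0.808/-0.695; half-tol=0.214, Σhalf²=0.197752
  +D: nom +13.200 → Σnom=17.810; wc +0.180/-0.350 → slack +0.988/-1.045; half-tol=0.265, Σhalf²=0.267977
Nominal = 17.810. Worst-case = [17.810 - 1.045, 17.810 + 0.988] = [16.765, 18.798]. RSS = √0.267977 = 0.518.

nominal=17.810 wc=[16.765,18.798] rss=0.518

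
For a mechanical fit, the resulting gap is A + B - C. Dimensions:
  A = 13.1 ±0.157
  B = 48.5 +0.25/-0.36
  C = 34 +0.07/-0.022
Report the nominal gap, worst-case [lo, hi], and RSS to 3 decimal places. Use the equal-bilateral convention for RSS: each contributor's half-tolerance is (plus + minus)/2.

nominal=27.600 wc=[27.013,28.029] rss=0.346

Stack each dimension's contribution:
  +A: nom +13.100 → Σnom=13.100; wc +0.157/-0.157 → slack +0.157/-0.157; half-tol=0.157, Σhalf²=0.024649
  +B: nom +48.500 → Σnom=61.600; wc +0.250/-0.360 → slack +0.407/-0.517; half-tol=0.305, Σhalf²=0.117674
  -C: nom -34.000 → Σnom=27.600; wc +0.022/-0.070 → slack +0.429/-0.587; half-tol=0.046, Σhalf²=0.119790
Nominal = 27.600. Worst-case = [27.600 - 0.587, 27.600 + 0.429] = [27.013, 28.029]. RSS = √0.119790 = 0.346.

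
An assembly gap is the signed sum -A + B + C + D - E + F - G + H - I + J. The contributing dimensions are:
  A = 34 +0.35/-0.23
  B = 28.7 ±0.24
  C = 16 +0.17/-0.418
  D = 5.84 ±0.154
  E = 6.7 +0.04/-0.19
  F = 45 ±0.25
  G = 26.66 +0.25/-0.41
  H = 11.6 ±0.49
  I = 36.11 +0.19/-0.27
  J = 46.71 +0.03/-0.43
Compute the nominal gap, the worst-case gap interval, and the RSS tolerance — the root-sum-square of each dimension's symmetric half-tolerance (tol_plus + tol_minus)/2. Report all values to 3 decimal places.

nominal=50.380 wc=[47.568,52.814] rss=0.885

Stack each dimension's contribution:
  -A: nom -34.000 → Σnom=-34.000; wc +0.230/-0.350 → slack +0.230/-0.350; half-tol=0.290, Σhalf²=0.084100
  +B: nom +28.700 → Σnom=-5.300; wc +0.240/-0.240 → slack +0.470/-0.590; half-tol=0.240, Σhalf²=0.141700
  +C: nom +16.000 → Σnom=10.700; wc +0.170/-0.418 → slack +0.640/-1.008; half-tol=0.294, Σhalf²=0.228136
  +D: nom +5.840 → Σnom=16.540; wc +0.154/-0.154 → slack +0.794/-1.162; half-tol=0.154, Σhalf²=0.251852
  -E: nom -6.700 → Σnom=9.840; wc +0.190/-0.040 → slack +0.984/-1.202; half-tol=0.115, Σhalf²=0.265077
  +F: nom +45.000 → Σnom=54.840; wc +0.250/-0.250 → slack +1.234/-1.452; half-tol=0.250, Σhalf²=0.327577
  -G: nom -26.660 → Σnom=28.180; wc +0.410/-0.250 → slack +1.644/-1.702; half-tol=0.330, Σhalf²=0.436477
  +H: nom +11.600 → Σnom=39.780; wc +0.490/-0.490 → slack +2.134/-2.192; half-tol=0.490, Σhalf²=0.676577
  -I: nom -36.110 → Σnom=3.670; wc +0.270/-0.190 → slack +2.404/-2.382; half-tol=0.230, Σhalf²=0.729477
  +J: nom +46.710 → Σnom=50.380; wc +0.030/-0.430 → slack +2.434/-2.812; half-tol=0.230, Σhalf²=0.782377
Nominal = 50.380. Worst-case = [50.380 - 2.812, 50.380 + 2.434] = [47.568, 52.814]. RSS = √0.782377 = 0.885.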